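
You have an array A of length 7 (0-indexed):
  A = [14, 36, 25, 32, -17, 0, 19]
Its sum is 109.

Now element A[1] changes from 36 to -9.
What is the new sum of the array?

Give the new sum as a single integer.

Old value at index 1: 36
New value at index 1: -9
Delta = -9 - 36 = -45
New sum = old_sum + delta = 109 + (-45) = 64

Answer: 64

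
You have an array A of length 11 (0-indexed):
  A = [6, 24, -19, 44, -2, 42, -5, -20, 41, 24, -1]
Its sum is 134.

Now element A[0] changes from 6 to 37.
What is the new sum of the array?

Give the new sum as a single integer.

Old value at index 0: 6
New value at index 0: 37
Delta = 37 - 6 = 31
New sum = old_sum + delta = 134 + (31) = 165

Answer: 165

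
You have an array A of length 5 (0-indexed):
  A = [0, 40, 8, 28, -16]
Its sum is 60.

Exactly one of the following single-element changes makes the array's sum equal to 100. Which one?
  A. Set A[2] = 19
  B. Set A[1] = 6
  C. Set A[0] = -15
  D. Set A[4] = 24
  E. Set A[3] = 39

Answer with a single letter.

Option A: A[2] 8->19, delta=11, new_sum=60+(11)=71
Option B: A[1] 40->6, delta=-34, new_sum=60+(-34)=26
Option C: A[0] 0->-15, delta=-15, new_sum=60+(-15)=45
Option D: A[4] -16->24, delta=40, new_sum=60+(40)=100 <-- matches target
Option E: A[3] 28->39, delta=11, new_sum=60+(11)=71

Answer: D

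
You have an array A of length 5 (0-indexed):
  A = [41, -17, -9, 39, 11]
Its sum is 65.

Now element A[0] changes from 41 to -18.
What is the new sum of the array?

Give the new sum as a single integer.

Old value at index 0: 41
New value at index 0: -18
Delta = -18 - 41 = -59
New sum = old_sum + delta = 65 + (-59) = 6

Answer: 6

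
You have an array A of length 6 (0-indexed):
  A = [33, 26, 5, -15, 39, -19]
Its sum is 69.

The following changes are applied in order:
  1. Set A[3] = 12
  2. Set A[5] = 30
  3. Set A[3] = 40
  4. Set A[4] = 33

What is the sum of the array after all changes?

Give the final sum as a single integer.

Answer: 167

Derivation:
Initial sum: 69
Change 1: A[3] -15 -> 12, delta = 27, sum = 96
Change 2: A[5] -19 -> 30, delta = 49, sum = 145
Change 3: A[3] 12 -> 40, delta = 28, sum = 173
Change 4: A[4] 39 -> 33, delta = -6, sum = 167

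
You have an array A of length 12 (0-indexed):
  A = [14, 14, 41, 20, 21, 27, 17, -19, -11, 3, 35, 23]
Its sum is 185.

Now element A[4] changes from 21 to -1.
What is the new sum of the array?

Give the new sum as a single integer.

Old value at index 4: 21
New value at index 4: -1
Delta = -1 - 21 = -22
New sum = old_sum + delta = 185 + (-22) = 163

Answer: 163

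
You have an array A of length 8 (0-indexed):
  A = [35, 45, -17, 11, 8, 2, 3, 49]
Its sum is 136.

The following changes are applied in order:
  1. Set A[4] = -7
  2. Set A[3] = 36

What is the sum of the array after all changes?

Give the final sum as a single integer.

Answer: 146

Derivation:
Initial sum: 136
Change 1: A[4] 8 -> -7, delta = -15, sum = 121
Change 2: A[3] 11 -> 36, delta = 25, sum = 146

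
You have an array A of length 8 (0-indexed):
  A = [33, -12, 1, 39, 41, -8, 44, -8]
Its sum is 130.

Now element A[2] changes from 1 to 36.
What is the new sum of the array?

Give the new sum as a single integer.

Old value at index 2: 1
New value at index 2: 36
Delta = 36 - 1 = 35
New sum = old_sum + delta = 130 + (35) = 165

Answer: 165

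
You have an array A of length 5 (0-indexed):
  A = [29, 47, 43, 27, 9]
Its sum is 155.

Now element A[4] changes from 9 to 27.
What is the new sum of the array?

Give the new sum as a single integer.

Answer: 173

Derivation:
Old value at index 4: 9
New value at index 4: 27
Delta = 27 - 9 = 18
New sum = old_sum + delta = 155 + (18) = 173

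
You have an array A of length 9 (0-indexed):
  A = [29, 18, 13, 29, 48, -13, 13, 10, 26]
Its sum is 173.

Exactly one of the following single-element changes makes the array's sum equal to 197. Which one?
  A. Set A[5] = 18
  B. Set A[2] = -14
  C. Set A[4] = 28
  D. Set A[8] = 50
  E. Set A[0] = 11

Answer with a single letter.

Answer: D

Derivation:
Option A: A[5] -13->18, delta=31, new_sum=173+(31)=204
Option B: A[2] 13->-14, delta=-27, new_sum=173+(-27)=146
Option C: A[4] 48->28, delta=-20, new_sum=173+(-20)=153
Option D: A[8] 26->50, delta=24, new_sum=173+(24)=197 <-- matches target
Option E: A[0] 29->11, delta=-18, new_sum=173+(-18)=155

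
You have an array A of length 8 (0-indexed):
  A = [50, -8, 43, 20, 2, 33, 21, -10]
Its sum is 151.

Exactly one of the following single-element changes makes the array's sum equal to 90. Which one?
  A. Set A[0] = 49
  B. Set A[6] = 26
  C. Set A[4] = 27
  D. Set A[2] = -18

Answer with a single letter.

Answer: D

Derivation:
Option A: A[0] 50->49, delta=-1, new_sum=151+(-1)=150
Option B: A[6] 21->26, delta=5, new_sum=151+(5)=156
Option C: A[4] 2->27, delta=25, new_sum=151+(25)=176
Option D: A[2] 43->-18, delta=-61, new_sum=151+(-61)=90 <-- matches target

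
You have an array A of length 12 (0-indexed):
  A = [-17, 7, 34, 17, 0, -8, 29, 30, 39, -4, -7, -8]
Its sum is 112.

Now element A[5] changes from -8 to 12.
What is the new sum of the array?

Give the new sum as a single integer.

Answer: 132

Derivation:
Old value at index 5: -8
New value at index 5: 12
Delta = 12 - -8 = 20
New sum = old_sum + delta = 112 + (20) = 132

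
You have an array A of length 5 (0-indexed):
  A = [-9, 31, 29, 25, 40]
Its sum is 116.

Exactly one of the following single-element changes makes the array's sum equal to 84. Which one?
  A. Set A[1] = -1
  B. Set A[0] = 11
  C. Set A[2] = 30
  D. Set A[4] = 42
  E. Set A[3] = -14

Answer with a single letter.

Answer: A

Derivation:
Option A: A[1] 31->-1, delta=-32, new_sum=116+(-32)=84 <-- matches target
Option B: A[0] -9->11, delta=20, new_sum=116+(20)=136
Option C: A[2] 29->30, delta=1, new_sum=116+(1)=117
Option D: A[4] 40->42, delta=2, new_sum=116+(2)=118
Option E: A[3] 25->-14, delta=-39, new_sum=116+(-39)=77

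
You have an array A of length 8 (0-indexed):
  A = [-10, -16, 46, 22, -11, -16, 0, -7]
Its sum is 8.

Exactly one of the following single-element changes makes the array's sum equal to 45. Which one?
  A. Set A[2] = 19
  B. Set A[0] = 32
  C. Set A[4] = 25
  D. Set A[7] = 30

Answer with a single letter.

Option A: A[2] 46->19, delta=-27, new_sum=8+(-27)=-19
Option B: A[0] -10->32, delta=42, new_sum=8+(42)=50
Option C: A[4] -11->25, delta=36, new_sum=8+(36)=44
Option D: A[7] -7->30, delta=37, new_sum=8+(37)=45 <-- matches target

Answer: D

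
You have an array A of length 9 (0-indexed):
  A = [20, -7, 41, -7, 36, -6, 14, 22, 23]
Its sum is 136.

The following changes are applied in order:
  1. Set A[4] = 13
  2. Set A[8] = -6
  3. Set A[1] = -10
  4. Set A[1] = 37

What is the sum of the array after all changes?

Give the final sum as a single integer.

Answer: 128

Derivation:
Initial sum: 136
Change 1: A[4] 36 -> 13, delta = -23, sum = 113
Change 2: A[8] 23 -> -6, delta = -29, sum = 84
Change 3: A[1] -7 -> -10, delta = -3, sum = 81
Change 4: A[1] -10 -> 37, delta = 47, sum = 128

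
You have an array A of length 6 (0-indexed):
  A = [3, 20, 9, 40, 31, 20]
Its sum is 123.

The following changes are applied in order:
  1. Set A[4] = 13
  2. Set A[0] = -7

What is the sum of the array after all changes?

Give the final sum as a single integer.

Initial sum: 123
Change 1: A[4] 31 -> 13, delta = -18, sum = 105
Change 2: A[0] 3 -> -7, delta = -10, sum = 95

Answer: 95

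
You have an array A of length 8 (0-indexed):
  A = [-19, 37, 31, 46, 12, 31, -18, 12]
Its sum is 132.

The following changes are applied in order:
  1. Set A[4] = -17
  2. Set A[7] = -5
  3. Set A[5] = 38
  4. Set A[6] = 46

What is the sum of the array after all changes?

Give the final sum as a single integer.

Initial sum: 132
Change 1: A[4] 12 -> -17, delta = -29, sum = 103
Change 2: A[7] 12 -> -5, delta = -17, sum = 86
Change 3: A[5] 31 -> 38, delta = 7, sum = 93
Change 4: A[6] -18 -> 46, delta = 64, sum = 157

Answer: 157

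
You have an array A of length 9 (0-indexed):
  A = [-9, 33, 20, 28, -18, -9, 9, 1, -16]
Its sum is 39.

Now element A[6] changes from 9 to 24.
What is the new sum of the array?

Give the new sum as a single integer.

Old value at index 6: 9
New value at index 6: 24
Delta = 24 - 9 = 15
New sum = old_sum + delta = 39 + (15) = 54

Answer: 54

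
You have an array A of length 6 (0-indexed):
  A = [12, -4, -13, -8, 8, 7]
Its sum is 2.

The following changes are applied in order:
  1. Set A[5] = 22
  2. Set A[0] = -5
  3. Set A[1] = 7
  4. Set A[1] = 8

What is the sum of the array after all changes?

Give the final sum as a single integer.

Answer: 12

Derivation:
Initial sum: 2
Change 1: A[5] 7 -> 22, delta = 15, sum = 17
Change 2: A[0] 12 -> -5, delta = -17, sum = 0
Change 3: A[1] -4 -> 7, delta = 11, sum = 11
Change 4: A[1] 7 -> 8, delta = 1, sum = 12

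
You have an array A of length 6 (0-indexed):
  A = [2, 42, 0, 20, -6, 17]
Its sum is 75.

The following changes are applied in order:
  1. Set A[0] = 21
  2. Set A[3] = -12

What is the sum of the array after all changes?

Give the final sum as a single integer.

Answer: 62

Derivation:
Initial sum: 75
Change 1: A[0] 2 -> 21, delta = 19, sum = 94
Change 2: A[3] 20 -> -12, delta = -32, sum = 62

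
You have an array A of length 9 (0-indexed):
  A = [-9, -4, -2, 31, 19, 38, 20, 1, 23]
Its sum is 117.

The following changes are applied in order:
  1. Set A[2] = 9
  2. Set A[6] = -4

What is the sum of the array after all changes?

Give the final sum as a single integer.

Answer: 104

Derivation:
Initial sum: 117
Change 1: A[2] -2 -> 9, delta = 11, sum = 128
Change 2: A[6] 20 -> -4, delta = -24, sum = 104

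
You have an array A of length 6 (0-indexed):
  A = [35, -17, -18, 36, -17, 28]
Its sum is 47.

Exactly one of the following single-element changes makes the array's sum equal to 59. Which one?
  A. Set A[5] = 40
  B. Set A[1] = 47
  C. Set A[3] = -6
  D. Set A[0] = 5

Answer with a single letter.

Answer: A

Derivation:
Option A: A[5] 28->40, delta=12, new_sum=47+(12)=59 <-- matches target
Option B: A[1] -17->47, delta=64, new_sum=47+(64)=111
Option C: A[3] 36->-6, delta=-42, new_sum=47+(-42)=5
Option D: A[0] 35->5, delta=-30, new_sum=47+(-30)=17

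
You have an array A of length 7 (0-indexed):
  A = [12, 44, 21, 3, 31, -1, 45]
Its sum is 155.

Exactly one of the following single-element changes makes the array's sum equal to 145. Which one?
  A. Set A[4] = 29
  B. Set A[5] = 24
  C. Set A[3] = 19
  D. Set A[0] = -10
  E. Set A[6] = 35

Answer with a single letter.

Answer: E

Derivation:
Option A: A[4] 31->29, delta=-2, new_sum=155+(-2)=153
Option B: A[5] -1->24, delta=25, new_sum=155+(25)=180
Option C: A[3] 3->19, delta=16, new_sum=155+(16)=171
Option D: A[0] 12->-10, delta=-22, new_sum=155+(-22)=133
Option E: A[6] 45->35, delta=-10, new_sum=155+(-10)=145 <-- matches target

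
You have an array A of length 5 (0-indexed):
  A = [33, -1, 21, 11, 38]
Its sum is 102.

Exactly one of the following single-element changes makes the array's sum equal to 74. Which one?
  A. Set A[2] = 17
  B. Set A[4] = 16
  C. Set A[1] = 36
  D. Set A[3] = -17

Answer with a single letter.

Option A: A[2] 21->17, delta=-4, new_sum=102+(-4)=98
Option B: A[4] 38->16, delta=-22, new_sum=102+(-22)=80
Option C: A[1] -1->36, delta=37, new_sum=102+(37)=139
Option D: A[3] 11->-17, delta=-28, new_sum=102+(-28)=74 <-- matches target

Answer: D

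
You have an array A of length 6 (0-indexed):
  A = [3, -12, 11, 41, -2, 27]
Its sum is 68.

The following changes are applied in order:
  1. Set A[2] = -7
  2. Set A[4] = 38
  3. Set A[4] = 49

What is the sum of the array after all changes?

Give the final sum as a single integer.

Answer: 101

Derivation:
Initial sum: 68
Change 1: A[2] 11 -> -7, delta = -18, sum = 50
Change 2: A[4] -2 -> 38, delta = 40, sum = 90
Change 3: A[4] 38 -> 49, delta = 11, sum = 101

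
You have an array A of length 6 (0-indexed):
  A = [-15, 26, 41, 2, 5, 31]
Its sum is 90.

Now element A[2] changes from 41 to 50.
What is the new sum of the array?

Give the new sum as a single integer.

Answer: 99

Derivation:
Old value at index 2: 41
New value at index 2: 50
Delta = 50 - 41 = 9
New sum = old_sum + delta = 90 + (9) = 99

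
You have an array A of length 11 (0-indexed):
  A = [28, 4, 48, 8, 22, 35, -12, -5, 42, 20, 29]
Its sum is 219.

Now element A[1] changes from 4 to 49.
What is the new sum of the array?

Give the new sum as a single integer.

Answer: 264

Derivation:
Old value at index 1: 4
New value at index 1: 49
Delta = 49 - 4 = 45
New sum = old_sum + delta = 219 + (45) = 264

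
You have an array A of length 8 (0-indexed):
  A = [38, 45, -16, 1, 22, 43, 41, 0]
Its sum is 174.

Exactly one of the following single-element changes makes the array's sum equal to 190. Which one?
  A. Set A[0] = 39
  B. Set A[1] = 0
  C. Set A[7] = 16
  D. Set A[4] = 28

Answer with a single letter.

Answer: C

Derivation:
Option A: A[0] 38->39, delta=1, new_sum=174+(1)=175
Option B: A[1] 45->0, delta=-45, new_sum=174+(-45)=129
Option C: A[7] 0->16, delta=16, new_sum=174+(16)=190 <-- matches target
Option D: A[4] 22->28, delta=6, new_sum=174+(6)=180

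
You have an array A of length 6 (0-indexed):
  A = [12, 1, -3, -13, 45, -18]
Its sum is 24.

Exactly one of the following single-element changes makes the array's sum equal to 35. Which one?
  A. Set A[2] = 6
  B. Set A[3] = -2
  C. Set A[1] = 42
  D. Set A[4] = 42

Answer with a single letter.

Answer: B

Derivation:
Option A: A[2] -3->6, delta=9, new_sum=24+(9)=33
Option B: A[3] -13->-2, delta=11, new_sum=24+(11)=35 <-- matches target
Option C: A[1] 1->42, delta=41, new_sum=24+(41)=65
Option D: A[4] 45->42, delta=-3, new_sum=24+(-3)=21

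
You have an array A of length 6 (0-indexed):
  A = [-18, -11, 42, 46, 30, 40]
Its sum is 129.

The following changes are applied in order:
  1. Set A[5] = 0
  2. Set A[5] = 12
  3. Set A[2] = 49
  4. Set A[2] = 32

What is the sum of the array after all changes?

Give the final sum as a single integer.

Answer: 91

Derivation:
Initial sum: 129
Change 1: A[5] 40 -> 0, delta = -40, sum = 89
Change 2: A[5] 0 -> 12, delta = 12, sum = 101
Change 3: A[2] 42 -> 49, delta = 7, sum = 108
Change 4: A[2] 49 -> 32, delta = -17, sum = 91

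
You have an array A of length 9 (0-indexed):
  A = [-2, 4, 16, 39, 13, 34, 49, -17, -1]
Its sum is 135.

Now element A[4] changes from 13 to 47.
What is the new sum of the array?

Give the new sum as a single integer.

Old value at index 4: 13
New value at index 4: 47
Delta = 47 - 13 = 34
New sum = old_sum + delta = 135 + (34) = 169

Answer: 169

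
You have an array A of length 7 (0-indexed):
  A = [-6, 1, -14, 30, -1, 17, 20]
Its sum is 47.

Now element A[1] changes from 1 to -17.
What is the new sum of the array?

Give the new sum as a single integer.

Old value at index 1: 1
New value at index 1: -17
Delta = -17 - 1 = -18
New sum = old_sum + delta = 47 + (-18) = 29

Answer: 29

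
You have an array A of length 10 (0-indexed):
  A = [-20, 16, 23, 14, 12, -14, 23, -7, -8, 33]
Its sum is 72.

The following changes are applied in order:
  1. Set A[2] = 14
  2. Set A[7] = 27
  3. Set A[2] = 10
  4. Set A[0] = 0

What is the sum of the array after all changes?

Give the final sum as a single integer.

Initial sum: 72
Change 1: A[2] 23 -> 14, delta = -9, sum = 63
Change 2: A[7] -7 -> 27, delta = 34, sum = 97
Change 3: A[2] 14 -> 10, delta = -4, sum = 93
Change 4: A[0] -20 -> 0, delta = 20, sum = 113

Answer: 113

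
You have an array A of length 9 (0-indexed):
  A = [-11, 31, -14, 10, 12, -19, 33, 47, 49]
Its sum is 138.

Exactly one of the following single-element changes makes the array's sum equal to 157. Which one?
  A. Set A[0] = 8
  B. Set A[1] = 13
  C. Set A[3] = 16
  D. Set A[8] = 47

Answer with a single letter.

Answer: A

Derivation:
Option A: A[0] -11->8, delta=19, new_sum=138+(19)=157 <-- matches target
Option B: A[1] 31->13, delta=-18, new_sum=138+(-18)=120
Option C: A[3] 10->16, delta=6, new_sum=138+(6)=144
Option D: A[8] 49->47, delta=-2, new_sum=138+(-2)=136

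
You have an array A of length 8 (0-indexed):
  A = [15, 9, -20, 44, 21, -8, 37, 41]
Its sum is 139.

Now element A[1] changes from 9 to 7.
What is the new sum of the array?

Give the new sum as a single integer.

Old value at index 1: 9
New value at index 1: 7
Delta = 7 - 9 = -2
New sum = old_sum + delta = 139 + (-2) = 137

Answer: 137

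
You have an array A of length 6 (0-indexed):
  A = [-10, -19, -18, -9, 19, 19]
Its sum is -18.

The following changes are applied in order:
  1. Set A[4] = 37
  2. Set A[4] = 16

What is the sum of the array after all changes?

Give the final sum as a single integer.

Answer: -21

Derivation:
Initial sum: -18
Change 1: A[4] 19 -> 37, delta = 18, sum = 0
Change 2: A[4] 37 -> 16, delta = -21, sum = -21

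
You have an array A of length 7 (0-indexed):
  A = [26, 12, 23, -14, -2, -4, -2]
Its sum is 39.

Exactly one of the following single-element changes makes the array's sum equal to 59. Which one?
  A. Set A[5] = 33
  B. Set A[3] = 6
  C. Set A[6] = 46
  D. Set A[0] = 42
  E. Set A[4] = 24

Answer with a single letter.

Answer: B

Derivation:
Option A: A[5] -4->33, delta=37, new_sum=39+(37)=76
Option B: A[3] -14->6, delta=20, new_sum=39+(20)=59 <-- matches target
Option C: A[6] -2->46, delta=48, new_sum=39+(48)=87
Option D: A[0] 26->42, delta=16, new_sum=39+(16)=55
Option E: A[4] -2->24, delta=26, new_sum=39+(26)=65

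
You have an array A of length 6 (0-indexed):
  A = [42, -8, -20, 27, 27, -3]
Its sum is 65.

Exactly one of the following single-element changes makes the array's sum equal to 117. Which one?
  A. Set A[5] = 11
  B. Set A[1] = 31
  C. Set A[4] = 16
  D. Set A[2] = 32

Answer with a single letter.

Answer: D

Derivation:
Option A: A[5] -3->11, delta=14, new_sum=65+(14)=79
Option B: A[1] -8->31, delta=39, new_sum=65+(39)=104
Option C: A[4] 27->16, delta=-11, new_sum=65+(-11)=54
Option D: A[2] -20->32, delta=52, new_sum=65+(52)=117 <-- matches target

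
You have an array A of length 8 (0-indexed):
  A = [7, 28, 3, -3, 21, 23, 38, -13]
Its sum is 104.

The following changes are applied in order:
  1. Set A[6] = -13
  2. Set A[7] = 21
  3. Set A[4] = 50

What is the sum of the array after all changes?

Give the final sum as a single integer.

Initial sum: 104
Change 1: A[6] 38 -> -13, delta = -51, sum = 53
Change 2: A[7] -13 -> 21, delta = 34, sum = 87
Change 3: A[4] 21 -> 50, delta = 29, sum = 116

Answer: 116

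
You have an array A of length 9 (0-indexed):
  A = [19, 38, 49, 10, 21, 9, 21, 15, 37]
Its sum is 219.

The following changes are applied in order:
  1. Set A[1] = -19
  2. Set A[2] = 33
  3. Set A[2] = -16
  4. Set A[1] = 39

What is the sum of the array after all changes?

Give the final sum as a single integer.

Answer: 155

Derivation:
Initial sum: 219
Change 1: A[1] 38 -> -19, delta = -57, sum = 162
Change 2: A[2] 49 -> 33, delta = -16, sum = 146
Change 3: A[2] 33 -> -16, delta = -49, sum = 97
Change 4: A[1] -19 -> 39, delta = 58, sum = 155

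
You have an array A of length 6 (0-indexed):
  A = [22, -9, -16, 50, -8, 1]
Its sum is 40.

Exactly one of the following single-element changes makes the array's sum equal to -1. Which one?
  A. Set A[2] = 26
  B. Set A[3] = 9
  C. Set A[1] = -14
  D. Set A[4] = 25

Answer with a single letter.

Answer: B

Derivation:
Option A: A[2] -16->26, delta=42, new_sum=40+(42)=82
Option B: A[3] 50->9, delta=-41, new_sum=40+(-41)=-1 <-- matches target
Option C: A[1] -9->-14, delta=-5, new_sum=40+(-5)=35
Option D: A[4] -8->25, delta=33, new_sum=40+(33)=73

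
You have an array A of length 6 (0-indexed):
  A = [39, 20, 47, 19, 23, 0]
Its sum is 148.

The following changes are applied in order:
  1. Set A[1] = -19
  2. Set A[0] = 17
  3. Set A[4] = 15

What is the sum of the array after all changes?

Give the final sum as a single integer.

Answer: 79

Derivation:
Initial sum: 148
Change 1: A[1] 20 -> -19, delta = -39, sum = 109
Change 2: A[0] 39 -> 17, delta = -22, sum = 87
Change 3: A[4] 23 -> 15, delta = -8, sum = 79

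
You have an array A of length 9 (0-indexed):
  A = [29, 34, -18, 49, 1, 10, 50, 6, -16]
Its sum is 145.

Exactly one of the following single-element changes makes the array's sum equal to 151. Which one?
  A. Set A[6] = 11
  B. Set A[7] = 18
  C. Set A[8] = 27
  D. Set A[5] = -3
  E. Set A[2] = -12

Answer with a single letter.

Option A: A[6] 50->11, delta=-39, new_sum=145+(-39)=106
Option B: A[7] 6->18, delta=12, new_sum=145+(12)=157
Option C: A[8] -16->27, delta=43, new_sum=145+(43)=188
Option D: A[5] 10->-3, delta=-13, new_sum=145+(-13)=132
Option E: A[2] -18->-12, delta=6, new_sum=145+(6)=151 <-- matches target

Answer: E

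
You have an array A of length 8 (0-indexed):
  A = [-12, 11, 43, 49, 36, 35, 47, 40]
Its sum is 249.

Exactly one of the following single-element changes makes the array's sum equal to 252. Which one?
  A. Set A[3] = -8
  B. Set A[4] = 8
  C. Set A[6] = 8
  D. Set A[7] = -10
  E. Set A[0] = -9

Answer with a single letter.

Answer: E

Derivation:
Option A: A[3] 49->-8, delta=-57, new_sum=249+(-57)=192
Option B: A[4] 36->8, delta=-28, new_sum=249+(-28)=221
Option C: A[6] 47->8, delta=-39, new_sum=249+(-39)=210
Option D: A[7] 40->-10, delta=-50, new_sum=249+(-50)=199
Option E: A[0] -12->-9, delta=3, new_sum=249+(3)=252 <-- matches target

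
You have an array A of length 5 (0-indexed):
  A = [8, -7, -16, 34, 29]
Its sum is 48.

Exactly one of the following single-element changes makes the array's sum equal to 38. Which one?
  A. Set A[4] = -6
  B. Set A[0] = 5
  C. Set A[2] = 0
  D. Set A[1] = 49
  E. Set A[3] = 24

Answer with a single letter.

Option A: A[4] 29->-6, delta=-35, new_sum=48+(-35)=13
Option B: A[0] 8->5, delta=-3, new_sum=48+(-3)=45
Option C: A[2] -16->0, delta=16, new_sum=48+(16)=64
Option D: A[1] -7->49, delta=56, new_sum=48+(56)=104
Option E: A[3] 34->24, delta=-10, new_sum=48+(-10)=38 <-- matches target

Answer: E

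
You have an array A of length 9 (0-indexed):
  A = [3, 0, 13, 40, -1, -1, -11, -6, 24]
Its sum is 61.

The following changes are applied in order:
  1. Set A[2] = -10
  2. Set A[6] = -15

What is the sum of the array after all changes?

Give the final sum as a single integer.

Answer: 34

Derivation:
Initial sum: 61
Change 1: A[2] 13 -> -10, delta = -23, sum = 38
Change 2: A[6] -11 -> -15, delta = -4, sum = 34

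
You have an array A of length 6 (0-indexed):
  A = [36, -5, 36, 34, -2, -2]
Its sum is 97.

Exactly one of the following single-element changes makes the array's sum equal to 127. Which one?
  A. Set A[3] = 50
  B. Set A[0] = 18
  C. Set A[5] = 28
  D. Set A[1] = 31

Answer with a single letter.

Answer: C

Derivation:
Option A: A[3] 34->50, delta=16, new_sum=97+(16)=113
Option B: A[0] 36->18, delta=-18, new_sum=97+(-18)=79
Option C: A[5] -2->28, delta=30, new_sum=97+(30)=127 <-- matches target
Option D: A[1] -5->31, delta=36, new_sum=97+(36)=133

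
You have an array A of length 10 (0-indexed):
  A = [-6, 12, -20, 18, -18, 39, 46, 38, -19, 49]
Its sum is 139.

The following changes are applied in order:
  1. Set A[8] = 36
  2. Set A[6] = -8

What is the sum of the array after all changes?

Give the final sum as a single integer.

Answer: 140

Derivation:
Initial sum: 139
Change 1: A[8] -19 -> 36, delta = 55, sum = 194
Change 2: A[6] 46 -> -8, delta = -54, sum = 140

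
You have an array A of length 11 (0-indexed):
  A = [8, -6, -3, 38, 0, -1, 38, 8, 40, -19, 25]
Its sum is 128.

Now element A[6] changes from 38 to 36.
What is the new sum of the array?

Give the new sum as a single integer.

Old value at index 6: 38
New value at index 6: 36
Delta = 36 - 38 = -2
New sum = old_sum + delta = 128 + (-2) = 126

Answer: 126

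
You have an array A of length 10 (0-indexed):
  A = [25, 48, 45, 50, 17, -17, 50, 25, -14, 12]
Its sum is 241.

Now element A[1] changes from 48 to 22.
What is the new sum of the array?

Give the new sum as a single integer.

Old value at index 1: 48
New value at index 1: 22
Delta = 22 - 48 = -26
New sum = old_sum + delta = 241 + (-26) = 215

Answer: 215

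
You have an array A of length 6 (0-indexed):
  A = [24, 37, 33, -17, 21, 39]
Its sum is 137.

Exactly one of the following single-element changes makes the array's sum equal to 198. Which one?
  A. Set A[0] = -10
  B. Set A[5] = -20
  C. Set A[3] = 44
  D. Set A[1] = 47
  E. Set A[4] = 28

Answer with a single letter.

Answer: C

Derivation:
Option A: A[0] 24->-10, delta=-34, new_sum=137+(-34)=103
Option B: A[5] 39->-20, delta=-59, new_sum=137+(-59)=78
Option C: A[3] -17->44, delta=61, new_sum=137+(61)=198 <-- matches target
Option D: A[1] 37->47, delta=10, new_sum=137+(10)=147
Option E: A[4] 21->28, delta=7, new_sum=137+(7)=144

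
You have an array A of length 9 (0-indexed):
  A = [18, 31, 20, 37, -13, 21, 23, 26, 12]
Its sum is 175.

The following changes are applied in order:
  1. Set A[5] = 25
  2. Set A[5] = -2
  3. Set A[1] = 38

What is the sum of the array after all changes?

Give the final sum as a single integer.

Initial sum: 175
Change 1: A[5] 21 -> 25, delta = 4, sum = 179
Change 2: A[5] 25 -> -2, delta = -27, sum = 152
Change 3: A[1] 31 -> 38, delta = 7, sum = 159

Answer: 159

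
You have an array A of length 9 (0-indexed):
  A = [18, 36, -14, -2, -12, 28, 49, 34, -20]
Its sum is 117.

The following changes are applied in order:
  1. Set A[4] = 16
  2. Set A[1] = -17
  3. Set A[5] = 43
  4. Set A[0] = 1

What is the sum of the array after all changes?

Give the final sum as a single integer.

Answer: 90

Derivation:
Initial sum: 117
Change 1: A[4] -12 -> 16, delta = 28, sum = 145
Change 2: A[1] 36 -> -17, delta = -53, sum = 92
Change 3: A[5] 28 -> 43, delta = 15, sum = 107
Change 4: A[0] 18 -> 1, delta = -17, sum = 90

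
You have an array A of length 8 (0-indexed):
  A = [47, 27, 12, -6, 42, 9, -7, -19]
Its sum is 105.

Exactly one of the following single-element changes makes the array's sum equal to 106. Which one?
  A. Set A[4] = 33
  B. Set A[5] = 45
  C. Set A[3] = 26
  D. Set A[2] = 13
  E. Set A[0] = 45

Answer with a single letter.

Answer: D

Derivation:
Option A: A[4] 42->33, delta=-9, new_sum=105+(-9)=96
Option B: A[5] 9->45, delta=36, new_sum=105+(36)=141
Option C: A[3] -6->26, delta=32, new_sum=105+(32)=137
Option D: A[2] 12->13, delta=1, new_sum=105+(1)=106 <-- matches target
Option E: A[0] 47->45, delta=-2, new_sum=105+(-2)=103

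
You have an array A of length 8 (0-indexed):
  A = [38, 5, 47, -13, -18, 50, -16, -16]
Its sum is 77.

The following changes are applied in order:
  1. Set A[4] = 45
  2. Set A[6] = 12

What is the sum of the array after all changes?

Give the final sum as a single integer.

Initial sum: 77
Change 1: A[4] -18 -> 45, delta = 63, sum = 140
Change 2: A[6] -16 -> 12, delta = 28, sum = 168

Answer: 168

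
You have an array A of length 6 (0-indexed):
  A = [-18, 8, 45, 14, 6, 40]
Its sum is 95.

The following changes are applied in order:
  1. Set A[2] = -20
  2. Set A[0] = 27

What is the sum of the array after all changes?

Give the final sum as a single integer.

Answer: 75

Derivation:
Initial sum: 95
Change 1: A[2] 45 -> -20, delta = -65, sum = 30
Change 2: A[0] -18 -> 27, delta = 45, sum = 75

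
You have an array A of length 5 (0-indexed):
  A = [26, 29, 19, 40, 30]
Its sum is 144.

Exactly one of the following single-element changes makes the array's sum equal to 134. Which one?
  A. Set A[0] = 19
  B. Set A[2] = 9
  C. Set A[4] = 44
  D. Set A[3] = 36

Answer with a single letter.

Answer: B

Derivation:
Option A: A[0] 26->19, delta=-7, new_sum=144+(-7)=137
Option B: A[2] 19->9, delta=-10, new_sum=144+(-10)=134 <-- matches target
Option C: A[4] 30->44, delta=14, new_sum=144+(14)=158
Option D: A[3] 40->36, delta=-4, new_sum=144+(-4)=140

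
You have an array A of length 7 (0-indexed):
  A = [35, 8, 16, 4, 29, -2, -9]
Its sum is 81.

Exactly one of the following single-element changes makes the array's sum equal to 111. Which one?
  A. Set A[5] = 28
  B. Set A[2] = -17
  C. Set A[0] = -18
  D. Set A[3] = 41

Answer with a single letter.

Option A: A[5] -2->28, delta=30, new_sum=81+(30)=111 <-- matches target
Option B: A[2] 16->-17, delta=-33, new_sum=81+(-33)=48
Option C: A[0] 35->-18, delta=-53, new_sum=81+(-53)=28
Option D: A[3] 4->41, delta=37, new_sum=81+(37)=118

Answer: A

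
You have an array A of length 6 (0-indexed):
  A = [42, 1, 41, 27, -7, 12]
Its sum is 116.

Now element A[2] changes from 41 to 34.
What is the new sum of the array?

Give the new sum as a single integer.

Answer: 109

Derivation:
Old value at index 2: 41
New value at index 2: 34
Delta = 34 - 41 = -7
New sum = old_sum + delta = 116 + (-7) = 109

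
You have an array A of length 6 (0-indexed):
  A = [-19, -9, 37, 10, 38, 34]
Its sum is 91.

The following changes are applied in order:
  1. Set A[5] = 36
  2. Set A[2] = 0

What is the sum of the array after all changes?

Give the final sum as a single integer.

Initial sum: 91
Change 1: A[5] 34 -> 36, delta = 2, sum = 93
Change 2: A[2] 37 -> 0, delta = -37, sum = 56

Answer: 56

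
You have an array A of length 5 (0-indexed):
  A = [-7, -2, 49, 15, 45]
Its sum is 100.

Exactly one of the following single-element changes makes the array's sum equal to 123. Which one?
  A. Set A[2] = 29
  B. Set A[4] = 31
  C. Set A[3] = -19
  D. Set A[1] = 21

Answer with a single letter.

Answer: D

Derivation:
Option A: A[2] 49->29, delta=-20, new_sum=100+(-20)=80
Option B: A[4] 45->31, delta=-14, new_sum=100+(-14)=86
Option C: A[3] 15->-19, delta=-34, new_sum=100+(-34)=66
Option D: A[1] -2->21, delta=23, new_sum=100+(23)=123 <-- matches target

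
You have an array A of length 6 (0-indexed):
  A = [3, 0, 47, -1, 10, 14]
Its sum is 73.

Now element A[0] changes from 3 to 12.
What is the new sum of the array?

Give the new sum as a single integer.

Old value at index 0: 3
New value at index 0: 12
Delta = 12 - 3 = 9
New sum = old_sum + delta = 73 + (9) = 82

Answer: 82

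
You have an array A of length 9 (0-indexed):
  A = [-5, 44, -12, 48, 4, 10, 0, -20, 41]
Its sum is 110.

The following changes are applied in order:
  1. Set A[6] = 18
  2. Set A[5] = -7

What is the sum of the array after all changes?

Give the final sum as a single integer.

Answer: 111

Derivation:
Initial sum: 110
Change 1: A[6] 0 -> 18, delta = 18, sum = 128
Change 2: A[5] 10 -> -7, delta = -17, sum = 111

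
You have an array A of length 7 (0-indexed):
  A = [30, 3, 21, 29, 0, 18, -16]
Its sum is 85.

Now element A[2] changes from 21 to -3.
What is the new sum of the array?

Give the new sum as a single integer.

Answer: 61

Derivation:
Old value at index 2: 21
New value at index 2: -3
Delta = -3 - 21 = -24
New sum = old_sum + delta = 85 + (-24) = 61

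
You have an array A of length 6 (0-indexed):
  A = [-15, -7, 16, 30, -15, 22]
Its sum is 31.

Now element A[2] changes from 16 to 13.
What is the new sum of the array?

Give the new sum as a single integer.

Old value at index 2: 16
New value at index 2: 13
Delta = 13 - 16 = -3
New sum = old_sum + delta = 31 + (-3) = 28

Answer: 28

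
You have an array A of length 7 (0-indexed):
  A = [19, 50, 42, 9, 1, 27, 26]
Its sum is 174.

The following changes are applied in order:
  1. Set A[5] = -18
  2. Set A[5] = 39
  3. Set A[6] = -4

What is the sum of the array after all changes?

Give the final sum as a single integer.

Initial sum: 174
Change 1: A[5] 27 -> -18, delta = -45, sum = 129
Change 2: A[5] -18 -> 39, delta = 57, sum = 186
Change 3: A[6] 26 -> -4, delta = -30, sum = 156

Answer: 156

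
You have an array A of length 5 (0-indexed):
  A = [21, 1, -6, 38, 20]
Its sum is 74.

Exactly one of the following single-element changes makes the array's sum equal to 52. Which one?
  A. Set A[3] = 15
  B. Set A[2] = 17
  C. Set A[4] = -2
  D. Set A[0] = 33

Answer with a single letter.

Answer: C

Derivation:
Option A: A[3] 38->15, delta=-23, new_sum=74+(-23)=51
Option B: A[2] -6->17, delta=23, new_sum=74+(23)=97
Option C: A[4] 20->-2, delta=-22, new_sum=74+(-22)=52 <-- matches target
Option D: A[0] 21->33, delta=12, new_sum=74+(12)=86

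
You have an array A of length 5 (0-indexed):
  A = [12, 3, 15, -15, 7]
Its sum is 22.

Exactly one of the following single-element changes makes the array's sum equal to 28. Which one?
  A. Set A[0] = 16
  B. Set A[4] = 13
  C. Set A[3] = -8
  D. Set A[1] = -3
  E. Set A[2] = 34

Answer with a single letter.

Option A: A[0] 12->16, delta=4, new_sum=22+(4)=26
Option B: A[4] 7->13, delta=6, new_sum=22+(6)=28 <-- matches target
Option C: A[3] -15->-8, delta=7, new_sum=22+(7)=29
Option D: A[1] 3->-3, delta=-6, new_sum=22+(-6)=16
Option E: A[2] 15->34, delta=19, new_sum=22+(19)=41

Answer: B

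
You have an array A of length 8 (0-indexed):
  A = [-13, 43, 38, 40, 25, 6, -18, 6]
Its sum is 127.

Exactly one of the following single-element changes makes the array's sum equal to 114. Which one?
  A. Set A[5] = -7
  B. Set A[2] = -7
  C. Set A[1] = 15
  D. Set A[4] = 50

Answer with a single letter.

Option A: A[5] 6->-7, delta=-13, new_sum=127+(-13)=114 <-- matches target
Option B: A[2] 38->-7, delta=-45, new_sum=127+(-45)=82
Option C: A[1] 43->15, delta=-28, new_sum=127+(-28)=99
Option D: A[4] 25->50, delta=25, new_sum=127+(25)=152

Answer: A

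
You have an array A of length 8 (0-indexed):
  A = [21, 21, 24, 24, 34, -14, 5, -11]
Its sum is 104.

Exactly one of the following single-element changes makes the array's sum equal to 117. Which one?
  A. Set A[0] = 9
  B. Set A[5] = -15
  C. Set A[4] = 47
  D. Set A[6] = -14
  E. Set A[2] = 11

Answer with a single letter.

Option A: A[0] 21->9, delta=-12, new_sum=104+(-12)=92
Option B: A[5] -14->-15, delta=-1, new_sum=104+(-1)=103
Option C: A[4] 34->47, delta=13, new_sum=104+(13)=117 <-- matches target
Option D: A[6] 5->-14, delta=-19, new_sum=104+(-19)=85
Option E: A[2] 24->11, delta=-13, new_sum=104+(-13)=91

Answer: C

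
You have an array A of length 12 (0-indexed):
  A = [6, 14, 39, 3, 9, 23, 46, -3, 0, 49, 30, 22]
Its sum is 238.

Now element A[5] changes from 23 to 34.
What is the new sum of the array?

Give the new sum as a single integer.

Answer: 249

Derivation:
Old value at index 5: 23
New value at index 5: 34
Delta = 34 - 23 = 11
New sum = old_sum + delta = 238 + (11) = 249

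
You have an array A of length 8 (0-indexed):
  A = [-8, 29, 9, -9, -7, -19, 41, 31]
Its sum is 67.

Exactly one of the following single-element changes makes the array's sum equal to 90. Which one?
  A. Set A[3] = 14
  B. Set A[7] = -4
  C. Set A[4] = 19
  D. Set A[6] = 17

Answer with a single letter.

Answer: A

Derivation:
Option A: A[3] -9->14, delta=23, new_sum=67+(23)=90 <-- matches target
Option B: A[7] 31->-4, delta=-35, new_sum=67+(-35)=32
Option C: A[4] -7->19, delta=26, new_sum=67+(26)=93
Option D: A[6] 41->17, delta=-24, new_sum=67+(-24)=43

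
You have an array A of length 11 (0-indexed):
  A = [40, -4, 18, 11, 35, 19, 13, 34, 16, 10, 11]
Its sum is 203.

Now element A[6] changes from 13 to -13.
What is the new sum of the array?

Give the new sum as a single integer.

Answer: 177

Derivation:
Old value at index 6: 13
New value at index 6: -13
Delta = -13 - 13 = -26
New sum = old_sum + delta = 203 + (-26) = 177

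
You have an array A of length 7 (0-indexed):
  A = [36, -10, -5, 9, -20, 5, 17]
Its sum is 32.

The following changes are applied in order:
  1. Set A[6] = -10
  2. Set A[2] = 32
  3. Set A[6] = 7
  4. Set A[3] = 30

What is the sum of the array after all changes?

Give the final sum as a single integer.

Initial sum: 32
Change 1: A[6] 17 -> -10, delta = -27, sum = 5
Change 2: A[2] -5 -> 32, delta = 37, sum = 42
Change 3: A[6] -10 -> 7, delta = 17, sum = 59
Change 4: A[3] 9 -> 30, delta = 21, sum = 80

Answer: 80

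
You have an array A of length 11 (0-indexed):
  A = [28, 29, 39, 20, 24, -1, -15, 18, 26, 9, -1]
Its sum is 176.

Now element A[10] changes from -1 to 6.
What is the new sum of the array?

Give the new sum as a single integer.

Answer: 183

Derivation:
Old value at index 10: -1
New value at index 10: 6
Delta = 6 - -1 = 7
New sum = old_sum + delta = 176 + (7) = 183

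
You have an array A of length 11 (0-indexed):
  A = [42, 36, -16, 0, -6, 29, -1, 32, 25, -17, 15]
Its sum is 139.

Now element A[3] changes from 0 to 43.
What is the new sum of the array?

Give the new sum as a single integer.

Old value at index 3: 0
New value at index 3: 43
Delta = 43 - 0 = 43
New sum = old_sum + delta = 139 + (43) = 182

Answer: 182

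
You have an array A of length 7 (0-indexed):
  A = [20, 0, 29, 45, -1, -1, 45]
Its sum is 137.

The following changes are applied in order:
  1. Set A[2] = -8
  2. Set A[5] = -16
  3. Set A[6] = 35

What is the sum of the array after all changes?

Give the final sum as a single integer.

Initial sum: 137
Change 1: A[2] 29 -> -8, delta = -37, sum = 100
Change 2: A[5] -1 -> -16, delta = -15, sum = 85
Change 3: A[6] 45 -> 35, delta = -10, sum = 75

Answer: 75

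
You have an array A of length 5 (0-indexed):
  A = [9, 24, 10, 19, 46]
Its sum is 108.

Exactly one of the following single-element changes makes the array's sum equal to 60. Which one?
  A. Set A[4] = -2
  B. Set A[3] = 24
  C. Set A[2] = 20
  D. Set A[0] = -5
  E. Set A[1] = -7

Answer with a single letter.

Option A: A[4] 46->-2, delta=-48, new_sum=108+(-48)=60 <-- matches target
Option B: A[3] 19->24, delta=5, new_sum=108+(5)=113
Option C: A[2] 10->20, delta=10, new_sum=108+(10)=118
Option D: A[0] 9->-5, delta=-14, new_sum=108+(-14)=94
Option E: A[1] 24->-7, delta=-31, new_sum=108+(-31)=77

Answer: A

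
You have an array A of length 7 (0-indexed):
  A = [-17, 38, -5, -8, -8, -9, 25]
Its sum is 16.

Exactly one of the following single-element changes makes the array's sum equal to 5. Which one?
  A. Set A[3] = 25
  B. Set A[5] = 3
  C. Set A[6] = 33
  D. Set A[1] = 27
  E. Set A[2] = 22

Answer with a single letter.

Option A: A[3] -8->25, delta=33, new_sum=16+(33)=49
Option B: A[5] -9->3, delta=12, new_sum=16+(12)=28
Option C: A[6] 25->33, delta=8, new_sum=16+(8)=24
Option D: A[1] 38->27, delta=-11, new_sum=16+(-11)=5 <-- matches target
Option E: A[2] -5->22, delta=27, new_sum=16+(27)=43

Answer: D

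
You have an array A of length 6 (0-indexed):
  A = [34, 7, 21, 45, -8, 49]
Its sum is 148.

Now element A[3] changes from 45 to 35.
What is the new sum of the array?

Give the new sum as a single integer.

Answer: 138

Derivation:
Old value at index 3: 45
New value at index 3: 35
Delta = 35 - 45 = -10
New sum = old_sum + delta = 148 + (-10) = 138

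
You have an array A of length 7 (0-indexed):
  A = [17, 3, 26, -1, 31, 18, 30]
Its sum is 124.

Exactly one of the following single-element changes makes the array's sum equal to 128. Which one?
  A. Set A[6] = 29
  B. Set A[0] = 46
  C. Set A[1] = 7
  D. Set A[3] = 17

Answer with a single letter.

Option A: A[6] 30->29, delta=-1, new_sum=124+(-1)=123
Option B: A[0] 17->46, delta=29, new_sum=124+(29)=153
Option C: A[1] 3->7, delta=4, new_sum=124+(4)=128 <-- matches target
Option D: A[3] -1->17, delta=18, new_sum=124+(18)=142

Answer: C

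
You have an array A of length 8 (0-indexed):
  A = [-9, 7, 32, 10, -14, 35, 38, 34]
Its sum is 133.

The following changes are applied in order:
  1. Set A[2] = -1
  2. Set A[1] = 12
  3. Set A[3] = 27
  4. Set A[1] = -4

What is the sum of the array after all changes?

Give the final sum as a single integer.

Answer: 106

Derivation:
Initial sum: 133
Change 1: A[2] 32 -> -1, delta = -33, sum = 100
Change 2: A[1] 7 -> 12, delta = 5, sum = 105
Change 3: A[3] 10 -> 27, delta = 17, sum = 122
Change 4: A[1] 12 -> -4, delta = -16, sum = 106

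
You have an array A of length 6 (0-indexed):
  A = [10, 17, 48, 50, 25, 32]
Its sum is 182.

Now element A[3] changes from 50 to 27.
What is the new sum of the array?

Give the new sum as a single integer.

Old value at index 3: 50
New value at index 3: 27
Delta = 27 - 50 = -23
New sum = old_sum + delta = 182 + (-23) = 159

Answer: 159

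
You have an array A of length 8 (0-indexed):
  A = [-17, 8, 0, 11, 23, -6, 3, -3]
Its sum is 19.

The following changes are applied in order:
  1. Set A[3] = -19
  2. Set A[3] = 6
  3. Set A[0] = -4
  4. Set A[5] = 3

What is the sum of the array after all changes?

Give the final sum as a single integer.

Initial sum: 19
Change 1: A[3] 11 -> -19, delta = -30, sum = -11
Change 2: A[3] -19 -> 6, delta = 25, sum = 14
Change 3: A[0] -17 -> -4, delta = 13, sum = 27
Change 4: A[5] -6 -> 3, delta = 9, sum = 36

Answer: 36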